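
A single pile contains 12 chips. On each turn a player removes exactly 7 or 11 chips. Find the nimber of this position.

1

Compute g(0), g(1), … for moves {7, 11}:
k:     0  1  2  3  4  5  6  7  8  9 10 11 12
g(k):  0  0  0  0  0  0  0  1  1  1  1  1  1
So g(12) = 1.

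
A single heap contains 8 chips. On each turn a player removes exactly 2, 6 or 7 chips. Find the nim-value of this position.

Grundy values for subtraction set {2, 6, 7}:
g(0) = mex{} = 0
g(1) = mex{} = 0
g(2) = mex{0} = 1
g(3) = mex{0} = 1
g(4) = mex{1} = 0
g(5) = mex{1} = 0
g(6) = mex{0} = 1
g(7) = mex{0} = 1
g(8) = mex{0,1} = 2
So g(8) = 2.

2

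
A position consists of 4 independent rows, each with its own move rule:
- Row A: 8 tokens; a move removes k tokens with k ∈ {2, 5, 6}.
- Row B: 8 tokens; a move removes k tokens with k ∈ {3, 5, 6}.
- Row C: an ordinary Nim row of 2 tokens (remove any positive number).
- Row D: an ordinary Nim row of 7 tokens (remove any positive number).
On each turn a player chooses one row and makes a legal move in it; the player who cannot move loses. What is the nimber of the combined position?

Build the Grundy sequence for row A with g(k) = mex{g(k−s) : s ∈ {2, 5, 6}, s ≤ k}:
k:     0  1  2  3  4  5  6  7  8
g(k):  0  0  1  1  0  2  1  3  0
So g(8) = 0.
For row B, compute g(0), g(1), … with moves {3, 5, 6}:
k:     0  1  2  3  4  5  6  7  8
g(k):  0  0  0  1  1  1  2  2  2
So g(8) = 2.
Row C is a plain Nim row of size 2, so its Grundy value is 2.
Row D is a plain Nim row of size 7, so its Grundy value is 7.
The value of a disjunctive sum is the nim-sum of the parts.
Combined value = 0 XOR 2 XOR 2 XOR 7 = 7.

7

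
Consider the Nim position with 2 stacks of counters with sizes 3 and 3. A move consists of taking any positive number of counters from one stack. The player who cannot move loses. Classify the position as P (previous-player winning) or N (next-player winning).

P-position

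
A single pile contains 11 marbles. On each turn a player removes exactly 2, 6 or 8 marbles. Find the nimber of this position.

Grundy values for subtraction set {2, 6, 8}:
g(0) = mex{} = 0
g(1) = mex{} = 0
g(2) = mex{0} = 1
g(3) = mex{0} = 1
g(4) = mex{1} = 0
g(5) = mex{1} = 0
g(6) = mex{0} = 1
g(7) = mex{0} = 1
g(8) = mex{0,1} = 2
g(9) = mex{0,1} = 2
g(10) = mex{0,1,2} = 3
g(11) = mex{0,1,2} = 3
So g(11) = 3.

3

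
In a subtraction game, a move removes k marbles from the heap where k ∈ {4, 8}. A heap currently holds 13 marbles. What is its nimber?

Grundy values for subtraction set {4, 8}:
k:     0  1  2  3  4  5  6  7  8  9 10 11 12 13
g(k):  0  0  0  0  1  1  1  1  2  2  2  2  0  0
So g(13) = 0.

0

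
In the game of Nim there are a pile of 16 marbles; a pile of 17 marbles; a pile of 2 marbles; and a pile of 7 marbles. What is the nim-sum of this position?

4

Bitwise XOR of the heap sizes:
  10000  (16)
  10001  (17)
  00010  (2)
  00111  (7)
  -----
  00100  (4)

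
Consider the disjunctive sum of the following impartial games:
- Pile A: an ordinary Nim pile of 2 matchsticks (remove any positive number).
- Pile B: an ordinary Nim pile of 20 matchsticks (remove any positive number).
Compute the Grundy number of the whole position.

22

Pile A is a plain Nim pile of size 2, so its Grundy value is 2.
Pile B is a plain Nim pile of size 20, so its Grundy value is 20.
By the Sprague-Grundy theorem, the Grundy value of a sum of independent games is the XOR of the component values.
Combined value = 2 ⊕ 20 = 22.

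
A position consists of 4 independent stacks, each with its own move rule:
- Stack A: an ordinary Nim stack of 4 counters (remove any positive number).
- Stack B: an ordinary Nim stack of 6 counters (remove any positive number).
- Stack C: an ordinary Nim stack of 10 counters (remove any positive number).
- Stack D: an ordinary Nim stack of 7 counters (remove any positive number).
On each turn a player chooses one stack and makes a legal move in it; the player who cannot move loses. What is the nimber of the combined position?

Stack A is a plain Nim stack of size 4, so its Grundy value is 4.
Stack B is a plain Nim stack of size 6, so its Grundy value is 6.
Stack C is a plain Nim stack of size 10, so its Grundy value is 10.
Stack D is a plain Nim stack of size 7, so its Grundy value is 7.
The value of a disjunctive sum is the nim-sum of the parts.
Combined value = 4 ⊕ 6 ⊕ 10 ⊕ 7 = 15.

15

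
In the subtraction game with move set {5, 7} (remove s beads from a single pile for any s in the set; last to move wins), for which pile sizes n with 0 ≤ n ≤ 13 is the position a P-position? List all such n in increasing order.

0, 1, 2, 3, 4, 12, 13

Build the Grundy sequence with g(k) = mex{g(k−s) : s ∈ {5, 7}, s ≤ k}:
g(0) = mex{} = 0
g(1) = mex{} = 0
g(2) = mex{} = 0
g(3) = mex{} = 0
g(4) = mex{} = 0
g(5) = mex{0} = 1
g(6) = mex{0} = 1
g(7) = mex{0} = 1
g(8) = mex{0} = 1
g(9) = mex{0} = 1
g(10) = mex{0,1} = 2
g(11) = mex{0,1} = 2
g(12) = mex{1} = 0
g(13) = mex{1} = 0
The P-positions (g = 0) in 0..13 are 0, 1, 2, 3, 4, 12, 13.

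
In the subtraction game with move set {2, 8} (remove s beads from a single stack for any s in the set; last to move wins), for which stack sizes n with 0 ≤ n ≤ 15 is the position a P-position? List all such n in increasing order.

0, 1, 4, 5, 10, 11, 14, 15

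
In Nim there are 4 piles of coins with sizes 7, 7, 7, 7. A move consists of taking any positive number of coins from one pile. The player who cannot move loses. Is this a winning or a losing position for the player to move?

Compute the nim-sum pairwise:
7 ^ 7 = 0
0 ^ 7 = 7
7 ^ 7 = 0
The nim-sum is 0, so this is a P-position: the player to move is in a losing position under optimal play.

Losing position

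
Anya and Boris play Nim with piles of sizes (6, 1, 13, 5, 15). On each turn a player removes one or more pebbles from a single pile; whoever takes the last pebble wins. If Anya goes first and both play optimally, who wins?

Boris wins

Nim-sum: 6 XOR 1 XOR 13 XOR 5 XOR 15 = 0.
The nim-sum is 0, so this is a P-position: the player to move is in a losing position under optimal play; Anya is about to move from it and so loses — Boris wins.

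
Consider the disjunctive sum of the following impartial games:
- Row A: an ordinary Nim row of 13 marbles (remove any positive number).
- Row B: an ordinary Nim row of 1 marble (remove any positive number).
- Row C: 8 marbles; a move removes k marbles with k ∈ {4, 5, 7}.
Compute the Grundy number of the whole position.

Row A is a plain Nim row of size 13, so its Grundy value is 13.
Row B is a plain Nim row of size 1, so its Grundy value is 1.
Grundy values for row C (subtraction set {4, 5, 7}):
g(0) = mex{} = 0
g(1) = mex{} = 0
g(2) = mex{} = 0
g(3) = mex{} = 0
g(4) = mex{0} = 1
g(5) = mex{0} = 1
g(6) = mex{0} = 1
g(7) = mex{0} = 1
g(8) = mex{0,1} = 2
So g(8) = 2.
The value of a disjunctive sum is the nim-sum of the parts.
Combined value = 13 XOR 1 XOR 2 = 14.

14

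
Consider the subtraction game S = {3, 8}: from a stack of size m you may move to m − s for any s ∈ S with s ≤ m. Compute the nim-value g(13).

0

Build the Grundy sequence with g(k) = mex{g(k−s) : s ∈ {3, 8}, s ≤ k}:
k:     0  1  2  3  4  5  6  7  8  9 10 11 12 13
g(k):  0  0  0  1  1  1  0  0  2  1  1  0  0  0
So g(13) = 0.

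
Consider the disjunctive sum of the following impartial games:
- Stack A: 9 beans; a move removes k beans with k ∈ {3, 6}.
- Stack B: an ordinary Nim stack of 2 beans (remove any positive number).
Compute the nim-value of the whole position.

2

Grundy values for stack A (subtraction set {3, 6}):
g(0) = mex{} = 0
g(1) = mex{} = 0
g(2) = mex{} = 0
g(3) = mex{0} = 1
g(4) = mex{0} = 1
g(5) = mex{0} = 1
g(6) = mex{0,1} = 2
g(7) = mex{0,1} = 2
g(8) = mex{0,1} = 2
g(9) = mex{1,2} = 0
So g(9) = 0.
Stack B is a plain Nim stack of size 2, so its Grundy value is 2.
By the Sprague-Grundy theorem, the Grundy value of a sum of independent games is the XOR of the component values.
Combined value = 0 XOR 2 = 2.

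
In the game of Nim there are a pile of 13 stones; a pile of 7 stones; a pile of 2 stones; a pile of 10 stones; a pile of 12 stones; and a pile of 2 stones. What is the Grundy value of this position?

12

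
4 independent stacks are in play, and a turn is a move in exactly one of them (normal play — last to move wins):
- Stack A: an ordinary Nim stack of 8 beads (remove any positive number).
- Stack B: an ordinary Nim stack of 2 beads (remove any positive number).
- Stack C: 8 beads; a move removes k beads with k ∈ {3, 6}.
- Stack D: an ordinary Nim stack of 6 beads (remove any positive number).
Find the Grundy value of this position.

14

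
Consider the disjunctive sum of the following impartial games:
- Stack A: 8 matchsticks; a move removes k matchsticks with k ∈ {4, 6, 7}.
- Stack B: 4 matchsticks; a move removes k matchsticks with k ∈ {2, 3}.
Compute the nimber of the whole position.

0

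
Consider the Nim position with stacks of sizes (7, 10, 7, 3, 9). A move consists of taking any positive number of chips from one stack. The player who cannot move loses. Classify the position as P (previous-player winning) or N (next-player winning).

Write each in binary and XOR column by column:
  0111  (7)
  1010  (10)
  0111  (7)
  0011  (3)
  1001  (9)
  ----
  0000  (0)
The nim-sum is 0, so this is a P-position: the player to move is in a losing position under optimal play.

P-position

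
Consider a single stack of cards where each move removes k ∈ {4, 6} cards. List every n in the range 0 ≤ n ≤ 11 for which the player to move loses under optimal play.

0, 1, 2, 3, 10, 11

Grundy values for subtraction set {4, 6}:
k:     0  1  2  3  4  5  6  7  8  9 10 11
g(k):  0  0  0  0  1  1  1  1  2  2  0  0
The P-positions (g = 0) in 0..11 are 0, 1, 2, 3, 10, 11.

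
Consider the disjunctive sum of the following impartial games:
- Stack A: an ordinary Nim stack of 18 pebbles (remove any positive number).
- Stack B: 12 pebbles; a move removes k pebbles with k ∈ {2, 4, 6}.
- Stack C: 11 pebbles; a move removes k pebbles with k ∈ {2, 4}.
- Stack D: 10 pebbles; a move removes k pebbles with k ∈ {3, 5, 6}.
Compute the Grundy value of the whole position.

18

Stack A is a plain Nim stack of size 18, so its Grundy value is 18.
Build the Grundy sequence for stack B with g(k) = mex{g(k−s) : s ∈ {2, 4, 6}, s ≤ k}:
g(0) = mex{} = 0
g(1) = mex{} = 0
g(2) = mex{0} = 1
g(3) = mex{0} = 1
g(4) = mex{0,1} = 2
g(5) = mex{0,1} = 2
g(6) = mex{0,1,2} = 3
g(7) = mex{0,1,2} = 3
g(8) = mex{1,2,3} = 0
g(9) = mex{1,2,3} = 0
g(10) = mex{0,2,3} = 1
g(11) = mex{0,2,3} = 1
g(12) = mex{0,1,3} = 2
So g(12) = 2.
Build the Grundy sequence for stack C with g(k) = mex{g(k−s) : s ∈ {2, 4}, s ≤ k}:
k:     0  1  2  3  4  5  6  7  8  9 10 11
g(k):  0  0  1  1  2  2  0  0  1  1  2  2
So g(11) = 2.
Build the Grundy sequence for stack D with g(k) = mex{g(k−s) : s ∈ {3, 5, 6}, s ≤ k}:
k:     0  1  2  3  4  5  6  7  8  9 10
g(k):  0  0  0  1  1  1  2  2  2  0  0
So g(10) = 0.
By the Sprague-Grundy theorem, the Grundy value of a sum of independent games is the XOR of the component values.
Combined value = 18 ⊕ 2 ⊕ 2 ⊕ 0 = 18.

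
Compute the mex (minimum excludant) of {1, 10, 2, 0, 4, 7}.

3

The values 0, 1, 2 are all present; 3 is the first non-negative integer missing from the set.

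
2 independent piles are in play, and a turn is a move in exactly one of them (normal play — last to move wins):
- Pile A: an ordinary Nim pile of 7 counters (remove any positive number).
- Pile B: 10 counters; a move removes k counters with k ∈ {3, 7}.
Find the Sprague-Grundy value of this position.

Pile A is a plain Nim pile of size 7, so its Grundy value is 7.
Grundy values for pile B (subtraction set {3, 7}):
k:     0  1  2  3  4  5  6  7  8  9 10
g(k):  0  0  0  1  1  1  0  2  2  1  0
So g(10) = 0.
By the Sprague-Grundy theorem, the Grundy value of a sum of independent games is the XOR of the component values.
Combined value = 7 XOR 0 = 7.

7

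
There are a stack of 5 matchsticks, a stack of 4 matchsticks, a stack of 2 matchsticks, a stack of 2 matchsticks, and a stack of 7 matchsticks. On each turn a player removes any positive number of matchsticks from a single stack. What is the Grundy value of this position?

6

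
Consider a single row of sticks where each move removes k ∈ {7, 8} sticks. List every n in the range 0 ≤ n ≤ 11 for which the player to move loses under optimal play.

0, 1, 2, 3, 4, 5, 6

Grundy values for subtraction set {7, 8}:
k:     0  1  2  3  4  5  6  7  8  9 10 11
g(k):  0  0  0  0  0  0  0  1  1  1  1  1
The P-positions (g = 0) in 0..11 are 0, 1, 2, 3, 4, 5, 6.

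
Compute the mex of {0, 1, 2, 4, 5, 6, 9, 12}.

3

The values 0, 1, 2 are all present; 3 is the first non-negative integer missing from the set.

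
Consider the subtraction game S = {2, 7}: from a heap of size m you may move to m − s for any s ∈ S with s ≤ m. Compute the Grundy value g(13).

Compute g(0), g(1), … for moves {2, 7}:
k:     0  1  2  3  4  5  6  7  8  9 10 11 12 13
g(k):  0  0  1  1  0  0  1  1  2  0  0  1  1  0
So g(13) = 0.

0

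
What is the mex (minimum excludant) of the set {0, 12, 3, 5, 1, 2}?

The values 0, 1, 2, 3 are all present; 4 is the first non-negative integer missing from the set.

4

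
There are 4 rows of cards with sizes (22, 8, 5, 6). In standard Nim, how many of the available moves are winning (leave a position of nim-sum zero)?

1

Compute the nim-sum pairwise:
22 ^ 8 = 30
30 ^ 5 = 27
27 ^ 6 = 29
The overall nim-sum is X = 29. A row of size p has a winning move iff p XOR X < p (reduce it to p XOR X).
  22: 22 XOR 29 = 11 < 22 — winning move (to 11).
  8: 8 XOR 29 = 21 ≥ 8 — no move.
  5: 5 XOR 29 = 24 ≥ 5 — no move.
  6: 6 XOR 29 = 27 ≥ 6 — no move.
That gives 1 winning move.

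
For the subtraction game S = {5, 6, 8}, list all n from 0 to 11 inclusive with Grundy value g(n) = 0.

Compute g(0), g(1), … for moves {5, 6, 8}:
k:     0  1  2  3  4  5  6  7  8  9 10 11
g(k):  0  0  0  0  0  1  1  1  1  1  2  2
The P-positions (g = 0) in 0..11 are 0, 1, 2, 3, 4.

0, 1, 2, 3, 4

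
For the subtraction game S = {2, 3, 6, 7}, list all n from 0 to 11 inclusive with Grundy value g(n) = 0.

0, 1, 5, 9, 10

Grundy values for subtraction set {2, 3, 6, 7}:
g(0) = mex{} = 0
g(1) = mex{} = 0
g(2) = mex{0} = 1
g(3) = mex{0} = 1
g(4) = mex{0,1} = 2
g(5) = mex{1} = 0
g(6) = mex{0,1,2} = 3
g(7) = mex{0,2} = 1
g(8) = mex{0,1,3} = 2
g(9) = mex{1,3} = 0
g(10) = mex{1,2} = 0
g(11) = mex{0,2} = 1
The P-positions (g = 0) in 0..11 are 0, 1, 5, 9, 10.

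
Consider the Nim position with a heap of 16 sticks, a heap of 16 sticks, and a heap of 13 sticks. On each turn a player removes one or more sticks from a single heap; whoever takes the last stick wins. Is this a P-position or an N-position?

N-position

Nim-sum: 16 ⊕ 16 ⊕ 13 = 13.
The nim-sum is 13 ≠ 0, so this is an N-position: the player to move can win.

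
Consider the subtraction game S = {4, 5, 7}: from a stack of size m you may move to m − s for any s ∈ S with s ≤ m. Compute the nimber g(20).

Grundy values for subtraction set {4, 5, 7}:
k:     0  1  2  3  4  5  6  7  8  9 10 11 12 13 14 15 16 17 18 19 20
g(k):  0  0  0  0  1  1  1  1  2  2  2  0  0  0  0  1  1  1  1  2  2
So g(20) = 2.

2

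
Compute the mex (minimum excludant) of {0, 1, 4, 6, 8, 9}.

2

The values 0, 1 are all present; 2 is the first non-negative integer missing from the set.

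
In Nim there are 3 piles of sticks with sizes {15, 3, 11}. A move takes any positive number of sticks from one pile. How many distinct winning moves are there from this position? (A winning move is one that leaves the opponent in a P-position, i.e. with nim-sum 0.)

1

In binary:
  1111  (15)
  0011  (3)
  1011  (11)
  ----
  0111  (7)
The overall nim-sum is X = 7. A pile of size p has a winning move iff p XOR X < p (reduce it to p XOR X).
  15: 15 XOR 7 = 8 < 15 — winning move (to 8).
  3: 3 XOR 7 = 4 ≥ 3 — no move.
  11: 11 XOR 7 = 12 ≥ 11 — no move.
That gives 1 winning move.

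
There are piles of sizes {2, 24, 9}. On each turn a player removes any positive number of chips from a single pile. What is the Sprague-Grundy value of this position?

Write each in binary and XOR column by column:
  00010  (2)
  11000  (24)
  01001  (9)
  -----
  10011  (19)

19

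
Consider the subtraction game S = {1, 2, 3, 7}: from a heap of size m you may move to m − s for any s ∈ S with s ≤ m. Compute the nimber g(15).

Build the Grundy sequence with g(k) = mex{g(k−s) : s ∈ {1, 2, 3, 7}, s ≤ k}:
k:     0  1  2  3  4  5  6  7  8  9 10 11 12 13 14 15
g(k):  0  1  2  3  0  1  2  3  0  1  2  3  0  1  2  3
So g(15) = 3.

3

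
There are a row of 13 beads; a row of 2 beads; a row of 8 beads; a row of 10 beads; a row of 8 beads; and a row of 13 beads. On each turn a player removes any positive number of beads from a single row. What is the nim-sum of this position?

8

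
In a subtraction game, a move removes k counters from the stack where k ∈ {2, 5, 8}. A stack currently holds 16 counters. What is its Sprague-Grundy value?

1

Build the Grundy sequence with g(k) = mex{g(k−s) : s ∈ {2, 5, 8}, s ≤ k}:
k:     0  1  2  3  4  5  6  7  8  9 10 11 12 13 14 15 16
g(k):  0  0  1  1  0  2  1  0  2  1  0  0  1  1  0  2  1
So g(16) = 1.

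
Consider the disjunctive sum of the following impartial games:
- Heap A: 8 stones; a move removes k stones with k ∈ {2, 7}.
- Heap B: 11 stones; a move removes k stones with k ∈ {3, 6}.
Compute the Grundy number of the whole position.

For heap A, compute g(0), g(1), … with moves {2, 7}:
g(0) = mex{} = 0
g(1) = mex{} = 0
g(2) = mex{0} = 1
g(3) = mex{0} = 1
g(4) = mex{1} = 0
g(5) = mex{1} = 0
g(6) = mex{0} = 1
g(7) = mex{0} = 1
g(8) = mex{0,1} = 2
So g(8) = 2.
Build the Grundy sequence for heap B with g(k) = mex{g(k−s) : s ∈ {3, 6}, s ≤ k}:
k:     0  1  2  3  4  5  6  7  8  9 10 11
g(k):  0  0  0  1  1  1  2  2  2  0  0  0
So g(11) = 0.
The value of a disjunctive sum is the nim-sum of the parts.
Combined value = 2 ⊕ 0 = 2.

2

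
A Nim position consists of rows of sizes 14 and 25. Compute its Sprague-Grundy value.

23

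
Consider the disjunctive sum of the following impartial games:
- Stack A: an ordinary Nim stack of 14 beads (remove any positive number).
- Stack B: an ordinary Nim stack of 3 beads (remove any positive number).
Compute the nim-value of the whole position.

Stack A is a plain Nim stack of size 14, so its Grundy value is 14.
Stack B is a plain Nim stack of size 3, so its Grundy value is 3.
By the Sprague-Grundy theorem, the Grundy value of a sum of independent games is the XOR of the component values.
Combined value = 14 XOR 3 = 13.

13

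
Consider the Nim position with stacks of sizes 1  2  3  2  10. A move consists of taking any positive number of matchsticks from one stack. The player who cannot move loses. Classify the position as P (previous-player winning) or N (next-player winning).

N-position

Nim-sum: 1 XOR 2 XOR 3 XOR 2 XOR 10 = 8.
The nim-sum is 8 ≠ 0, so this is an N-position: the player to move can win.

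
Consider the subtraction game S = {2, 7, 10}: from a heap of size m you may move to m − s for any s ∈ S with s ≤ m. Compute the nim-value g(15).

1

Grundy values for subtraction set {2, 7, 10}:
k:     0  1  2  3  4  5  6  7  8  9 10 11 12 13 14 15
g(k):  0  0  1  1  0  0  1  1  2  0  3  1  2  0  3  1
So g(15) = 1.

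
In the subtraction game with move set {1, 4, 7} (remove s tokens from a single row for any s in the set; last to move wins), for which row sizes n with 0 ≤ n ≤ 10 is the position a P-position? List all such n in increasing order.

0, 2, 5, 8, 10

Build the Grundy sequence with g(k) = mex{g(k−s) : s ∈ {1, 4, 7}, s ≤ k}:
k:     0  1  2  3  4  5  6  7  8  9 10
g(k):  0  1  0  1  2  0  1  2  0  1  0
The P-positions (g = 0) in 0..10 are 0, 2, 5, 8, 10.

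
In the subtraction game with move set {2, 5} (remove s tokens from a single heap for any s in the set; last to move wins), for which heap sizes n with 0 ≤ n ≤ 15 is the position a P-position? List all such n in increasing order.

Build the Grundy sequence with g(k) = mex{g(k−s) : s ∈ {2, 5}, s ≤ k}:
k:     0  1  2  3  4  5  6  7  8  9 10 11 12 13 14 15
g(k):  0  0  1  1  0  2  1  0  0  1  1  0  2  1  0  0
The P-positions (g = 0) in 0..15 are 0, 1, 4, 7, 8, 11, 14, 15.

0, 1, 4, 7, 8, 11, 14, 15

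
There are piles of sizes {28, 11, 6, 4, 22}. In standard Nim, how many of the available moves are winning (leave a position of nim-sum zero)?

3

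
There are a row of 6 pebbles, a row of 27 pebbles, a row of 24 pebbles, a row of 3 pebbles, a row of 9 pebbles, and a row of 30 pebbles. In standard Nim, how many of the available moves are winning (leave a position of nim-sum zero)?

Compute the nim-sum pairwise:
6 XOR 27 = 29
29 XOR 24 = 5
5 XOR 3 = 6
6 XOR 9 = 15
15 XOR 30 = 17
The overall nim-sum is X = 17. A row of size p has a winning move iff p XOR X < p (reduce it to p XOR X).
  6: 6 XOR 17 = 23 ≥ 6 — no move.
  27: 27 XOR 17 = 10 < 27 — winning move (to 10).
  24: 24 XOR 17 = 9 < 24 — winning move (to 9).
  3: 3 XOR 17 = 18 ≥ 3 — no move.
  9: 9 XOR 17 = 24 ≥ 9 — no move.
  30: 30 XOR 17 = 15 < 30 — winning move (to 15).
That gives 3 winning moves.

3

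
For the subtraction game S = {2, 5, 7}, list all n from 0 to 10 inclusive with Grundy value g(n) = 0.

Build the Grundy sequence with g(k) = mex{g(k−s) : s ∈ {2, 5, 7}, s ≤ k}:
g(0) = mex{} = 0
g(1) = mex{} = 0
g(2) = mex{0} = 1
g(3) = mex{0} = 1
g(4) = mex{1} = 0
g(5) = mex{0,1} = 2
g(6) = mex{0} = 1
g(7) = mex{0,1,2} = 3
g(8) = mex{0,1} = 2
g(9) = mex{0,1,3} = 2
g(10) = mex{1,2} = 0
The P-positions (g = 0) in 0..10 are 0, 1, 4, 10.

0, 1, 4, 10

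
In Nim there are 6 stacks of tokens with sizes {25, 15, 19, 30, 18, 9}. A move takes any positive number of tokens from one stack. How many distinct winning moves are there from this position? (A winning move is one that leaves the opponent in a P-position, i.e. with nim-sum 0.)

0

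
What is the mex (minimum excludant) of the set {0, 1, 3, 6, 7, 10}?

The values 0, 1 are all present; 2 is the first non-negative integer missing from the set.

2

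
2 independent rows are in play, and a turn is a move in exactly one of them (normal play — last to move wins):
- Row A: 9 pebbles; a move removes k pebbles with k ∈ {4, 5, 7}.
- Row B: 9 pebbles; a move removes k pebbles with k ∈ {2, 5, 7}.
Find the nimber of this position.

0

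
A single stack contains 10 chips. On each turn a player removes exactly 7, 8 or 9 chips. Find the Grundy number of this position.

1

Compute g(0), g(1), … for moves {7, 8, 9}:
g(0) = mex{} = 0
g(1) = mex{} = 0
g(2) = mex{} = 0
g(3) = mex{} = 0
g(4) = mex{} = 0
g(5) = mex{} = 0
g(6) = mex{} = 0
g(7) = mex{0} = 1
g(8) = mex{0} = 1
g(9) = mex{0} = 1
g(10) = mex{0} = 1
So g(10) = 1.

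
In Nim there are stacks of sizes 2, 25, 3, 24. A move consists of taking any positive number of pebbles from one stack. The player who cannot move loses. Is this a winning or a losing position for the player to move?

Compute the nim-sum pairwise:
2 ^ 25 = 27
27 ^ 3 = 24
24 ^ 24 = 0
The nim-sum is 0, so this is a P-position: the player to move is in a losing position under optimal play.

Losing position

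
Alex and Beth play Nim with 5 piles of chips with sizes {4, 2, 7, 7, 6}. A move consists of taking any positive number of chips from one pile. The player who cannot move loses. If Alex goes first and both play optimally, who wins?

Beth wins

In binary:
  100  (4)
  010  (2)
  111  (7)
  111  (7)
  110  (6)
  ---
  000  (0)
The nim-sum is 0, so this is a P-position: the player to move is in a losing position under optimal play; Alex is about to move from it and so loses — Beth wins.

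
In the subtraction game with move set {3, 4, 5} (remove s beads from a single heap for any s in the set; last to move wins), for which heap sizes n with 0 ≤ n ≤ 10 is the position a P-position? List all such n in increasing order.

0, 1, 2, 8, 9, 10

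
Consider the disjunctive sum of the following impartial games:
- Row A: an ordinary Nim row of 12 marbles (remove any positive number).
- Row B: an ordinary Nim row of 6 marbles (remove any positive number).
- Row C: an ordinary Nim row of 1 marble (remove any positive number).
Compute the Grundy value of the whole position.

11

Row A is a plain Nim row of size 12, so its Grundy value is 12.
Row B is a plain Nim row of size 6, so its Grundy value is 6.
Row C is a plain Nim row of size 1, so its Grundy value is 1.
By the Sprague-Grundy theorem, the Grundy value of a sum of independent games is the XOR of the component values.
Combined value = 12 XOR 6 XOR 1 = 11.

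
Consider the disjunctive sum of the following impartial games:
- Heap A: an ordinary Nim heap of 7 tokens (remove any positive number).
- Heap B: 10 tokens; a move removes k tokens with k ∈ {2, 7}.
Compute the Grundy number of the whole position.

Heap A is a plain Nim heap of size 7, so its Grundy value is 7.
For heap B, compute g(0), g(1), … with moves {2, 7}:
k:     0  1  2  3  4  5  6  7  8  9 10
g(k):  0  0  1  1  0  0  1  1  2  0  0
So g(10) = 0.
By the Sprague-Grundy theorem, the Grundy value of a sum of independent games is the XOR of the component values.
Combined value = 7 XOR 0 = 7.

7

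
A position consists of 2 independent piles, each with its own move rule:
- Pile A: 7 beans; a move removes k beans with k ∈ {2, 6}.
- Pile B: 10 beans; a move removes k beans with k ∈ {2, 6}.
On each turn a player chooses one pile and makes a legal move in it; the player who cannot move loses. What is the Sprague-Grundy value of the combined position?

For pile A, compute g(0), g(1), … with moves {2, 6}:
g(0) = mex{} = 0
g(1) = mex{} = 0
g(2) = mex{0} = 1
g(3) = mex{0} = 1
g(4) = mex{1} = 0
g(5) = mex{1} = 0
g(6) = mex{0} = 1
g(7) = mex{0} = 1
So g(7) = 1.
Grundy values for pile B (subtraction set {2, 6}):
g(0) = mex{} = 0
g(1) = mex{} = 0
g(2) = mex{0} = 1
g(3) = mex{0} = 1
g(4) = mex{1} = 0
g(5) = mex{1} = 0
g(6) = mex{0} = 1
g(7) = mex{0} = 1
g(8) = mex{1} = 0
g(9) = mex{1} = 0
g(10) = mex{0} = 1
So g(10) = 1.
By the Sprague-Grundy theorem, the Grundy value of a sum of independent games is the XOR of the component values.
Combined value = 1 ⊕ 1 = 0.

0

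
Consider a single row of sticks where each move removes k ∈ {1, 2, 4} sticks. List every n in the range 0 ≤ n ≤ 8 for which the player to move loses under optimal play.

0, 3, 6

Build the Grundy sequence with g(k) = mex{g(k−s) : s ∈ {1, 2, 4}, s ≤ k}:
g(0) = mex{} = 0
g(1) = mex{0} = 1
g(2) = mex{0,1} = 2
g(3) = mex{1,2} = 0
g(4) = mex{0,2} = 1
g(5) = mex{0,1} = 2
g(6) = mex{1,2} = 0
g(7) = mex{0,2} = 1
g(8) = mex{0,1} = 2
The P-positions (g = 0) in 0..8 are 0, 3, 6.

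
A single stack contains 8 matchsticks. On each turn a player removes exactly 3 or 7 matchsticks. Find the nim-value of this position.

2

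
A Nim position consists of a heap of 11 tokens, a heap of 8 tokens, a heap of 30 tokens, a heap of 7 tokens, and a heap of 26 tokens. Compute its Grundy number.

Nim-sum: 11 XOR 8 XOR 30 XOR 7 XOR 26 = 0.

0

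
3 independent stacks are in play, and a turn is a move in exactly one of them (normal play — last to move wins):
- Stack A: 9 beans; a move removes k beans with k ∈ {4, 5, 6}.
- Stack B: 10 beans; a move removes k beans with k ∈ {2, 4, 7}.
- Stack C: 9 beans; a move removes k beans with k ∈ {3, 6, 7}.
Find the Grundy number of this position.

Build the Grundy sequence for stack A with g(k) = mex{g(k−s) : s ∈ {4, 5, 6}, s ≤ k}:
k:     0  1  2  3  4  5  6  7  8  9
g(k):  0  0  0  0  1  1  1  1  2  2
So g(9) = 2.
For stack B, compute g(0), g(1), … with moves {2, 4, 7}:
g(0) = mex{} = 0
g(1) = mex{} = 0
g(2) = mex{0} = 1
g(3) = mex{0} = 1
g(4) = mex{0,1} = 2
g(5) = mex{0,1} = 2
g(6) = mex{1,2} = 0
g(7) = mex{0,1,2} = 3
g(8) = mex{0,2} = 1
g(9) = mex{1,2,3} = 0
g(10) = mex{0,1} = 2
So g(10) = 2.
For stack C, compute g(0), g(1), … with moves {3, 6, 7}:
k:     0  1  2  3  4  5  6  7  8  9
g(k):  0  0  0  1  1  1  2  2  2  3
So g(9) = 3.
The value of a disjunctive sum is the nim-sum of the parts.
Combined value = 2 ⊕ 2 ⊕ 3 = 3.

3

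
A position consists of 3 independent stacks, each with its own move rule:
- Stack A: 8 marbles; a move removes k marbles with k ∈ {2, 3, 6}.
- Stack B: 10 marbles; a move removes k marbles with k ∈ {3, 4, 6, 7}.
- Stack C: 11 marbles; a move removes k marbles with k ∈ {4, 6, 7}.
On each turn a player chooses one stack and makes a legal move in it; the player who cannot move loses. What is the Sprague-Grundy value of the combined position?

2

Grundy values for stack A (subtraction set {2, 3, 6}):
g(0) = mex{} = 0
g(1) = mex{} = 0
g(2) = mex{0} = 1
g(3) = mex{0} = 1
g(4) = mex{0,1} = 2
g(5) = mex{1} = 0
g(6) = mex{0,1,2} = 3
g(7) = mex{0,2} = 1
g(8) = mex{0,1,3} = 2
So g(8) = 2.
Grundy values for stack B (subtraction set {3, 4, 6, 7}):
k:     0  1  2  3  4  5  6  7  8  9 10
g(k):  0  0  0  1  1  1  2  2  2  3  0
So g(10) = 0.
Grundy values for stack C (subtraction set {4, 6, 7}):
g(0) = mex{} = 0
g(1) = mex{} = 0
g(2) = mex{} = 0
g(3) = mex{} = 0
g(4) = mex{0} = 1
g(5) = mex{0} = 1
g(6) = mex{0} = 1
g(7) = mex{0} = 1
g(8) = mex{0,1} = 2
g(9) = mex{0,1} = 2
g(10) = mex{0,1} = 2
g(11) = mex{1} = 0
So g(11) = 0.
The value of a disjunctive sum is the nim-sum of the parts.
Combined value = 2 ⊕ 0 ⊕ 0 = 2.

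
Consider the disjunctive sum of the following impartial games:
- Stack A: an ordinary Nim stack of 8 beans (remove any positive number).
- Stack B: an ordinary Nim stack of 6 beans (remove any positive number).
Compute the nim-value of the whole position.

Stack A is a plain Nim stack of size 8, so its Grundy value is 8.
Stack B is a plain Nim stack of size 6, so its Grundy value is 6.
By the Sprague-Grundy theorem, the Grundy value of a sum of independent games is the XOR of the component values.
Combined value = 8 ⊕ 6 = 14.

14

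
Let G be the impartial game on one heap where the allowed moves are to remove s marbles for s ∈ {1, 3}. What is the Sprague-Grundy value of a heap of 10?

0

Compute g(0), g(1), … for moves {1, 3}:
g(0) = mex{} = 0
g(1) = mex{0} = 1
g(2) = mex{1} = 0
g(3) = mex{0} = 1
g(4) = mex{1} = 0
g(5) = mex{0} = 1
g(6) = mex{1} = 0
g(7) = mex{0} = 1
g(8) = mex{1} = 0
g(9) = mex{0} = 1
g(10) = mex{1} = 0
So g(10) = 0.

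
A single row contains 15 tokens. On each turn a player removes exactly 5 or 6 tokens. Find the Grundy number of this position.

0

Grundy values for subtraction set {5, 6}:
k:     0  1  2  3  4  5  6  7  8  9 10 11 12 13 14 15
g(k):  0  0  0  0  0  1  1  1  1  1  2  0  0  0  0  0
So g(15) = 0.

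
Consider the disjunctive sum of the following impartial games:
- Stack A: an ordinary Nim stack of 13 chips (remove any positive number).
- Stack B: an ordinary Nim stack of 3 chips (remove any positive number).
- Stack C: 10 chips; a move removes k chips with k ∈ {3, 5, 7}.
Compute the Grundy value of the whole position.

Stack A is a plain Nim stack of size 13, so its Grundy value is 13.
Stack B is a plain Nim stack of size 3, so its Grundy value is 3.
Build the Grundy sequence for stack C with g(k) = mex{g(k−s) : s ∈ {3, 5, 7}, s ≤ k}:
k:     0  1  2  3  4  5  6  7  8  9 10
g(k):  0  0  0  1  1  1  2  2  2  3  0
So g(10) = 0.
The value of a disjunctive sum is the nim-sum of the parts.
Combined value = 13 ⊕ 3 ⊕ 0 = 14.

14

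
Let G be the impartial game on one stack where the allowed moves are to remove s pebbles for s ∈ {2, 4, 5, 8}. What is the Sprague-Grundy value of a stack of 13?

0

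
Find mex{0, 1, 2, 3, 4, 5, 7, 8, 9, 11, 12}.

6

The values 0, 1, 2, 3, 4, 5 are all present; 6 is the first non-negative integer missing from the set.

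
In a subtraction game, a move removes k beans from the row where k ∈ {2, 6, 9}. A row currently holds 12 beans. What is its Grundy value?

Build the Grundy sequence with g(k) = mex{g(k−s) : s ∈ {2, 6, 9}, s ≤ k}:
k:     0  1  2  3  4  5  6  7  8  9 10 11 12
g(k):  0  0  1  1  0  0  1  1  0  2  1  3  0
So g(12) = 0.

0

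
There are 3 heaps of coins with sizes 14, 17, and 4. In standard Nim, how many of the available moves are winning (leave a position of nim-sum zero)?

1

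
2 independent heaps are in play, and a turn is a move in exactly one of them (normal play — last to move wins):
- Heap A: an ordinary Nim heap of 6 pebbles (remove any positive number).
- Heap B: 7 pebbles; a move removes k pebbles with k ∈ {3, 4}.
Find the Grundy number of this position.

6

Heap A is a plain Nim heap of size 6, so its Grundy value is 6.
Grundy values for heap B (subtraction set {3, 4}):
k:     0  1  2  3  4  5  6  7
g(k):  0  0  0  1  1  1  2  0
So g(7) = 0.
By the Sprague-Grundy theorem, the Grundy value of a sum of independent games is the XOR of the component values.
Combined value = 6 ⊕ 0 = 6.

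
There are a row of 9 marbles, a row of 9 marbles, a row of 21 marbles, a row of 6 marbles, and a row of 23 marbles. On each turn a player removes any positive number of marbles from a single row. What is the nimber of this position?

4

Nim-sum: 9 ^ 9 ^ 21 ^ 6 ^ 23 = 4.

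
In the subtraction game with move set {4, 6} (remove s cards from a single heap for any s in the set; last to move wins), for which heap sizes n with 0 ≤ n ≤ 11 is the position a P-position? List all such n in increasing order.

0, 1, 2, 3, 10, 11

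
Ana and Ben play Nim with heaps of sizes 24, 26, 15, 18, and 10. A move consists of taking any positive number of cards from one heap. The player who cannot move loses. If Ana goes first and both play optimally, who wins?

In binary:
  11000  (24)
  11010  (26)
  01111  (15)
  10010  (18)
  01010  (10)
  -----
  10101  (21)
The nim-sum is 21 ≠ 0, so this is an N-position: the player to move can win; Ana has a winning move.

Ana wins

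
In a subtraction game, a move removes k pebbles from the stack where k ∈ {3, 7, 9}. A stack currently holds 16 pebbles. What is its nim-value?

0

Grundy values for subtraction set {3, 7, 9}:
k:     0  1  2  3  4  5  6  7  8  9 10 11 12 13 14 15 16
g(k):  0  0  0  1  1  1  0  2  2  1  3  3  0  2  0  1  0
So g(16) = 0.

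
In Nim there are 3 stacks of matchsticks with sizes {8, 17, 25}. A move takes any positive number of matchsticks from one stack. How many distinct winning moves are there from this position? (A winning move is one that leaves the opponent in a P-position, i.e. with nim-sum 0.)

Nim-sum: 8 ⊕ 17 ⊕ 25 = 0.
The nim-sum is already 0, so every move leaves a nonzero nim-sum — there are no winning moves.

0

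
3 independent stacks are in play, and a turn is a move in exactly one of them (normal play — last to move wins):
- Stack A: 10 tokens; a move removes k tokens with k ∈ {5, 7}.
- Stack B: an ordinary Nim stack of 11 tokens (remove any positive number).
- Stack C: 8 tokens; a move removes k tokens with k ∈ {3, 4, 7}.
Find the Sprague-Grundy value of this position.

11

Build the Grundy sequence for stack A with g(k) = mex{g(k−s) : s ∈ {5, 7}, s ≤ k}:
k:     0  1  2  3  4  5  6  7  8  9 10
g(k):  0  0  0  0  0  1  1  1  1  1  2
So g(10) = 2.
Stack B is a plain Nim stack of size 11, so its Grundy value is 11.
Grundy values for stack C (subtraction set {3, 4, 7}):
g(0) = mex{} = 0
g(1) = mex{} = 0
g(2) = mex{} = 0
g(3) = mex{0} = 1
g(4) = mex{0} = 1
g(5) = mex{0} = 1
g(6) = mex{0,1} = 2
g(7) = mex{0,1} = 2
g(8) = mex{0,1} = 2
So g(8) = 2.
By the Sprague-Grundy theorem, the Grundy value of a sum of independent games is the XOR of the component values.
Combined value = 2 XOR 11 XOR 2 = 11.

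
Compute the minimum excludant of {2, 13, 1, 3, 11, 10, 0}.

4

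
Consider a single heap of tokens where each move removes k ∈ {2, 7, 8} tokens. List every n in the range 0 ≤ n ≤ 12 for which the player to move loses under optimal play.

Compute g(0), g(1), … for moves {2, 7, 8}:
k:     0  1  2  3  4  5  6  7  8  9 10 11 12
g(k):  0  0  1  1  0  0  1  1  2  2  0  3  1
The P-positions (g = 0) in 0..12 are 0, 1, 4, 5, 10.

0, 1, 4, 5, 10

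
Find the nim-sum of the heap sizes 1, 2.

3

Nim-sum: 1 ^ 2 = 3.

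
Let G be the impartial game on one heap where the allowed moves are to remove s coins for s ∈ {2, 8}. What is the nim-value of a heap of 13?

1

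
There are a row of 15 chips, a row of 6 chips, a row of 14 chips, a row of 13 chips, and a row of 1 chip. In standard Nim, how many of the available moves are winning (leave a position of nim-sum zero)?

3

In binary:
  1111  (15)
  0110  (6)
  1110  (14)
  1101  (13)
  0001  (1)
  ----
  1011  (11)
The overall nim-sum is X = 11. A row of size p has a winning move iff p XOR X < p (reduce it to p XOR X).
  15: 15 XOR 11 = 4 < 15 — winning move (to 4).
  6: 6 XOR 11 = 13 ≥ 6 — no move.
  14: 14 XOR 11 = 5 < 14 — winning move (to 5).
  13: 13 XOR 11 = 6 < 13 — winning move (to 6).
  1: 1 XOR 11 = 10 ≥ 1 — no move.
That gives 3 winning moves.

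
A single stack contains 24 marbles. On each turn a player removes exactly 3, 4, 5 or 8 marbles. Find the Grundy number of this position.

0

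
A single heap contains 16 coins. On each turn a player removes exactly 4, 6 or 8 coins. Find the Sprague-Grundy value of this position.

1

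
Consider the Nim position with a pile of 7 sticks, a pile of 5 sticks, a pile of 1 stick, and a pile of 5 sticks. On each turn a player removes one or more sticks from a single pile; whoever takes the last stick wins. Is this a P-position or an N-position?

N-position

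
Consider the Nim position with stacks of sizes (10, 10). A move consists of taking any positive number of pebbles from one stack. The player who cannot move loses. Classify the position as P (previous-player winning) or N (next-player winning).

P-position

Nim-sum: 10 ^ 10 = 0.
The nim-sum is 0, so this is a P-position: the player to move is in a losing position under optimal play.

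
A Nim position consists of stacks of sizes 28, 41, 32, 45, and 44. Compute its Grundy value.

20

Compute the nim-sum pairwise:
28 ^ 41 = 53
53 ^ 32 = 21
21 ^ 45 = 56
56 ^ 44 = 20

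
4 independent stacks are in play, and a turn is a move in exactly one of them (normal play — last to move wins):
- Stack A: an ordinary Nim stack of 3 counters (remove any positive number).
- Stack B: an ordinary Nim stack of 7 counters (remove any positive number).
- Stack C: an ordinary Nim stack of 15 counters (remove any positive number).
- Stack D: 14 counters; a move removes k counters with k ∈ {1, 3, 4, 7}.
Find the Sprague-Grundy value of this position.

Stack A is a plain Nim stack of size 3, so its Grundy value is 3.
Stack B is a plain Nim stack of size 7, so its Grundy value is 7.
Stack C is a plain Nim stack of size 15, so its Grundy value is 15.
For stack D, compute g(0), g(1), … with moves {1, 3, 4, 7}:
g(0) = mex{} = 0
g(1) = mex{0} = 1
g(2) = mex{1} = 0
g(3) = mex{0} = 1
g(4) = mex{0,1} = 2
g(5) = mex{0,1,2} = 3
g(6) = mex{0,1,3} = 2
g(7) = mex{0,1,2} = 3
g(8) = mex{1,2,3} = 0
g(9) = mex{0,2,3} = 1
g(10) = mex{1,2,3} = 0
g(11) = mex{0,2,3} = 1
g(12) = mex{0,1,3} = 2
g(13) = mex{0,1,2} = 3
g(14) = mex{0,1,3} = 2
So g(14) = 2.
By the Sprague-Grundy theorem, the Grundy value of a sum of independent games is the XOR of the component values.
Combined value = 3 ⊕ 7 ⊕ 15 ⊕ 2 = 9.

9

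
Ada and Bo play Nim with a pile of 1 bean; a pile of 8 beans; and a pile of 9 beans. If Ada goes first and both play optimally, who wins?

Bo wins

Nim-sum: 1 XOR 8 XOR 9 = 0.
The nim-sum is 0, so this is a P-position: the player to move is in a losing position under optimal play; Ada is about to move from it and so loses — Bo wins.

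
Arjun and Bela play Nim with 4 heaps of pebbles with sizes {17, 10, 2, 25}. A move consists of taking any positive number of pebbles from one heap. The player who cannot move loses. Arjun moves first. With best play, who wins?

Compute the nim-sum pairwise:
17 XOR 10 = 27
27 XOR 2 = 25
25 XOR 25 = 0
The nim-sum is 0, so this is a P-position: the player to move is in a losing position under optimal play; Arjun is about to move from it and so loses — Bela wins.

Bela wins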